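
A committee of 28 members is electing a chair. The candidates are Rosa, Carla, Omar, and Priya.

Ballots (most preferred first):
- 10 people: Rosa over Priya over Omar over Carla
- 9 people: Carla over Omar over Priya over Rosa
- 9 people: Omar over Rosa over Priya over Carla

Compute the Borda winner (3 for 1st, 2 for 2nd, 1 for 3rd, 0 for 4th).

Omar

Rosa: 10×3 + 9×0 + 9×2 = 48
Carla: 10×0 + 9×3 + 9×0 = 27
Omar: 10×1 + 9×2 + 9×3 = 55
Priya: 10×2 + 9×1 + 9×1 = 38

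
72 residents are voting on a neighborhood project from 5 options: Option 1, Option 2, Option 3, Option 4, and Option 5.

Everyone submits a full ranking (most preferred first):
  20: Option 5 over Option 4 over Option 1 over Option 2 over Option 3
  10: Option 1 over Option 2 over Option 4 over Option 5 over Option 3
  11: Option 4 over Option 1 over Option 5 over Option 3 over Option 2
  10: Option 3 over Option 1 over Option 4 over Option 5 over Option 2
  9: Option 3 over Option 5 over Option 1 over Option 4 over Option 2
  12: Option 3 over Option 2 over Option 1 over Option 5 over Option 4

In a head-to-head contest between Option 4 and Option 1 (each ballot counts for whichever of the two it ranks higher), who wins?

Option 1

Option 4 is ranked above Option 1 on 31 ballots; Option 1 above Option 4 on 41.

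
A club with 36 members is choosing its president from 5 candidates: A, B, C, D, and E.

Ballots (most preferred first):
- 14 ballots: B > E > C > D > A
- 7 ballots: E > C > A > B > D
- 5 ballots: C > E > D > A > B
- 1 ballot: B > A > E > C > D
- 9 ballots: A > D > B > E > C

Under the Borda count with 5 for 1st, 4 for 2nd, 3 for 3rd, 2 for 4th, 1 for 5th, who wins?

A: 14×1 + 7×3 + 5×2 + 1×4 + 9×5 = 94
B: 14×5 + 7×2 + 5×1 + 1×5 + 9×3 = 121
C: 14×3 + 7×4 + 5×5 + 1×2 + 9×1 = 106
D: 14×2 + 7×1 + 5×3 + 1×1 + 9×4 = 87
E: 14×4 + 7×5 + 5×4 + 1×3 + 9×2 = 132

E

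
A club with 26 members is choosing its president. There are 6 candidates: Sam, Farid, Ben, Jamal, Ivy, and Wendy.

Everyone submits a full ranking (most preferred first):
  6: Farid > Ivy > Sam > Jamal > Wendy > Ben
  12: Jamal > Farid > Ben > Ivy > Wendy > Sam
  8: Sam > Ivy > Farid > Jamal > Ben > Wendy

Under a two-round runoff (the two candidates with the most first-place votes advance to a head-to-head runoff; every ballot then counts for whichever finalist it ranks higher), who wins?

Round 1 first-place votes: Sam 8, Farid 6, Ben 0, Jamal 12, Ivy 0, Wendy 0. Jamal and Sam advance.
Runoff: Jamal is ranked above Sam on 12 ballots, Sam above Jamal on 14.

Sam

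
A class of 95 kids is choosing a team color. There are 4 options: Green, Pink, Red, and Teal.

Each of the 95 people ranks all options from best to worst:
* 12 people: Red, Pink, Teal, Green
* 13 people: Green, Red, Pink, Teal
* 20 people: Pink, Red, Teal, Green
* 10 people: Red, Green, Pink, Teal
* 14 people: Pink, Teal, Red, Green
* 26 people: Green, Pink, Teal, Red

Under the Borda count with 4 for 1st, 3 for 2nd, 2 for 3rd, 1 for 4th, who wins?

Pink

Green: 12×1 + 13×4 + 20×1 + 10×3 + 14×1 + 26×4 = 232
Pink: 12×3 + 13×2 + 20×4 + 10×2 + 14×4 + 26×3 = 296
Red: 12×4 + 13×3 + 20×3 + 10×4 + 14×2 + 26×1 = 241
Teal: 12×2 + 13×1 + 20×2 + 10×1 + 14×3 + 26×2 = 181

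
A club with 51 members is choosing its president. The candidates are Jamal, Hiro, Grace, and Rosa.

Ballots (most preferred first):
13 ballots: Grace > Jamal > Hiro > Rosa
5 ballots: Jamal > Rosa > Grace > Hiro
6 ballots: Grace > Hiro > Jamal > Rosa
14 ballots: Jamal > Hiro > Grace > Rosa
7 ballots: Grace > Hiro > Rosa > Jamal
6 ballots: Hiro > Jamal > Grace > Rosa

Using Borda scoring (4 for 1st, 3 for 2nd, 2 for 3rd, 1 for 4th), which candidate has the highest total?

Jamal: 13×3 + 5×4 + 6×2 + 14×4 + 7×1 + 6×3 = 152
Hiro: 13×2 + 5×1 + 6×3 + 14×3 + 7×3 + 6×4 = 136
Grace: 13×4 + 5×2 + 6×4 + 14×2 + 7×4 + 6×2 = 154
Rosa: 13×1 + 5×3 + 6×1 + 14×1 + 7×2 + 6×1 = 68

Grace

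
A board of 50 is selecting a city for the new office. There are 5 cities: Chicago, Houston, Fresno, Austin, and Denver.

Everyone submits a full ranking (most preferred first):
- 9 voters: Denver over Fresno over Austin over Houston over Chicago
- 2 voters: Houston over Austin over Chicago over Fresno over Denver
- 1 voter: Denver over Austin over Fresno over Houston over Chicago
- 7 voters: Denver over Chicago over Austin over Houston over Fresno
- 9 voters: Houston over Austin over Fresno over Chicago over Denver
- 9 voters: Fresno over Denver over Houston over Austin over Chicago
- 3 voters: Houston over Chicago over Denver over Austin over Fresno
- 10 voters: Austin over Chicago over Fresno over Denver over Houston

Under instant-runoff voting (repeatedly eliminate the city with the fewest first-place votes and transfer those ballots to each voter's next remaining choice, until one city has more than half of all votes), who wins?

Round 1: Chicago 0, Houston 14, Fresno 9, Austin 10, Denver 17. Chicago eliminated.
Round 2: Houston 14, Fresno 9, Austin 10, Denver 17. Fresno eliminated.
Round 3: Houston 14, Austin 10, Denver 26. Denver has a majority (≥26).

Denver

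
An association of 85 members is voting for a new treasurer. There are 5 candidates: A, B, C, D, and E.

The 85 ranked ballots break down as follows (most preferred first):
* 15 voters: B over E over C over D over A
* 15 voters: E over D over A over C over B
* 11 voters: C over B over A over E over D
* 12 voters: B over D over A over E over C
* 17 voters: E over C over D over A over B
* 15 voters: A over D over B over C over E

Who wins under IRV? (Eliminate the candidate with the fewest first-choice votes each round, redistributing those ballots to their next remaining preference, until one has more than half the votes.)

B

Round 1: A 15, B 27, C 11, D 0, E 32. D eliminated.
Round 2: A 15, B 27, C 11, E 32. C eliminated.
Round 3: A 15, B 38, E 32. A eliminated.
Round 4: B 53, E 32. B has a majority (≥43).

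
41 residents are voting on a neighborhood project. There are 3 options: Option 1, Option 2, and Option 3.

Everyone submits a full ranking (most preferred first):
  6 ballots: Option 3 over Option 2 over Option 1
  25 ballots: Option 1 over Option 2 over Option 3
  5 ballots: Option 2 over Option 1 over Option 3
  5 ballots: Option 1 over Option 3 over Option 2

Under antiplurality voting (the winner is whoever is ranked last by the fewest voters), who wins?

Last-place votes: Option 1 6, Option 2 5, Option 3 30.

Option 2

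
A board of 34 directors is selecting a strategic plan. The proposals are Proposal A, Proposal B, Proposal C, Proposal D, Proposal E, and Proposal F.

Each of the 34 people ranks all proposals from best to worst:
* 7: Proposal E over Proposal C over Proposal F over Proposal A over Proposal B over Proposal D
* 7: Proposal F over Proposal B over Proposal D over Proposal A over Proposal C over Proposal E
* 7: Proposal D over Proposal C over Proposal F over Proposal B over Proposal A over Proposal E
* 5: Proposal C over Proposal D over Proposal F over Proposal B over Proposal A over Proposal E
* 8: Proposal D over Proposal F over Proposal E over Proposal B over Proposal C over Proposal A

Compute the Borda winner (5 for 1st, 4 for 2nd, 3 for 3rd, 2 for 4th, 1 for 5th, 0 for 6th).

Proposal F

Proposal A: 7×2 + 7×2 + 7×1 + 5×1 + 8×0 = 40
Proposal B: 7×1 + 7×4 + 7×2 + 5×2 + 8×2 = 75
Proposal C: 7×4 + 7×1 + 7×4 + 5×5 + 8×1 = 96
Proposal D: 7×0 + 7×3 + 7×5 + 5×4 + 8×5 = 116
Proposal E: 7×5 + 7×0 + 7×0 + 5×0 + 8×3 = 59
Proposal F: 7×3 + 7×5 + 7×3 + 5×3 + 8×4 = 124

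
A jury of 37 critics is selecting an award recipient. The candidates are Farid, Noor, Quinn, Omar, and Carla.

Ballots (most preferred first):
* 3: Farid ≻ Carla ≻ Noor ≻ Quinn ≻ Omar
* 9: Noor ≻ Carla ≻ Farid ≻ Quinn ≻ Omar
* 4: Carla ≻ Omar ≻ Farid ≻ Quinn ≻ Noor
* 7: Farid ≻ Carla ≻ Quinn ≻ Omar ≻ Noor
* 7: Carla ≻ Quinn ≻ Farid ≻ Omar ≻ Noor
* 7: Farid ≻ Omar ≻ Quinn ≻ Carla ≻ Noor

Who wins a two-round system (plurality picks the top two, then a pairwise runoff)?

Round 1 first-place votes: Farid 17, Noor 9, Quinn 0, Omar 0, Carla 11. Farid and Carla advance.
Runoff: Farid is ranked above Carla on 17 ballots, Carla above Farid on 20.

Carla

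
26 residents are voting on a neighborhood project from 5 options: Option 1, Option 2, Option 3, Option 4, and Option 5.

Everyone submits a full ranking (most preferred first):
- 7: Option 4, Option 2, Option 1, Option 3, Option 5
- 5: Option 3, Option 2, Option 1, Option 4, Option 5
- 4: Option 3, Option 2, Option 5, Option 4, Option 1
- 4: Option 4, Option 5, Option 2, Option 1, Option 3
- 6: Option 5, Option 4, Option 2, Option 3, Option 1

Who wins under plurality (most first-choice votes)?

First-place votes: Option 1 0, Option 2 0, Option 3 9, Option 4 11, Option 5 6.

Option 4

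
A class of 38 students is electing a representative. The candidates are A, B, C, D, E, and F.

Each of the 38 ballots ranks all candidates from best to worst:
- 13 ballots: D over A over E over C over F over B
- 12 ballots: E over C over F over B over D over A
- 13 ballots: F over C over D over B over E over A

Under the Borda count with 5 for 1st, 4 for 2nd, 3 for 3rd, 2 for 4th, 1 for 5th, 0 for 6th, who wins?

A: 13×4 + 12×0 + 13×0 = 52
B: 13×0 + 12×2 + 13×2 = 50
C: 13×2 + 12×4 + 13×4 = 126
D: 13×5 + 12×1 + 13×3 = 116
E: 13×3 + 12×5 + 13×1 = 112
F: 13×1 + 12×3 + 13×5 = 114

C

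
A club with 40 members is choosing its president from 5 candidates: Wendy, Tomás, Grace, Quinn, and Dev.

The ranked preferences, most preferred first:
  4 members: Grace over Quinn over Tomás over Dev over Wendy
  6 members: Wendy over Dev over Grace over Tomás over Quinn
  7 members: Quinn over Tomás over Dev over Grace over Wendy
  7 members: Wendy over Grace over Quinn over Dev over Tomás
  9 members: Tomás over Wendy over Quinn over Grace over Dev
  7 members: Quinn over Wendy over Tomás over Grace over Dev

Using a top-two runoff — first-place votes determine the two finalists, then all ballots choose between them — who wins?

Wendy

Round 1 first-place votes: Wendy 13, Tomás 9, Grace 4, Quinn 14, Dev 0. Quinn and Wendy advance.
Runoff: Quinn is ranked above Wendy on 18 ballots, Wendy above Quinn on 22.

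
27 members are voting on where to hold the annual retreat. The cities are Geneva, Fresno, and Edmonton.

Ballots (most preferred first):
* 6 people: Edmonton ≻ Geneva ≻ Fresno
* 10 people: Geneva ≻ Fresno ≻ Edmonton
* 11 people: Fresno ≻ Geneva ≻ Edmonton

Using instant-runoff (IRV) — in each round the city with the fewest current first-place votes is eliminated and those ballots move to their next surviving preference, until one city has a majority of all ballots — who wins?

Geneva

Round 1: Geneva 10, Fresno 11, Edmonton 6. Edmonton eliminated.
Round 2: Geneva 16, Fresno 11. Geneva has a majority (≥14).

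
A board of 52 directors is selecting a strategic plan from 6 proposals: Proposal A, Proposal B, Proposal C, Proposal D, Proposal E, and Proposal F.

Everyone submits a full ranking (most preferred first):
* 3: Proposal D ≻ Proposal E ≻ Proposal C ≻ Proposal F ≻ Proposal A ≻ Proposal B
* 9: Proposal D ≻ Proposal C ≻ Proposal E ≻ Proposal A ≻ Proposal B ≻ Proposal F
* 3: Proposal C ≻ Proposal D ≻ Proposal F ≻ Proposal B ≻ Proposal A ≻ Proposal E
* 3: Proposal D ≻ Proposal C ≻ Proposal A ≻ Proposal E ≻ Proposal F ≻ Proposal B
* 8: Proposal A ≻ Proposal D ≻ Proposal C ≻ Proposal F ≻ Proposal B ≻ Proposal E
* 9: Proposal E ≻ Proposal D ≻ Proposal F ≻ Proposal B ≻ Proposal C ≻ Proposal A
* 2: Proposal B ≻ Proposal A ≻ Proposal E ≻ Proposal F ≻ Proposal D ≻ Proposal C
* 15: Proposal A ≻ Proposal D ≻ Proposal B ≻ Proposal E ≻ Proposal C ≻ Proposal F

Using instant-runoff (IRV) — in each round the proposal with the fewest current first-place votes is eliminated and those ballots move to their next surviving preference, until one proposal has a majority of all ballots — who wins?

Proposal D

Round 1: Proposal A 23, Proposal B 2, Proposal C 3, Proposal D 15, Proposal E 9, Proposal F 0. Proposal F eliminated.
Round 2: Proposal A 23, Proposal B 2, Proposal C 3, Proposal D 15, Proposal E 9. Proposal B eliminated.
Round 3: Proposal A 25, Proposal C 3, Proposal D 15, Proposal E 9. Proposal C eliminated.
Round 4: Proposal A 25, Proposal D 18, Proposal E 9. Proposal E eliminated.
Round 5: Proposal A 25, Proposal D 27. Proposal D has a majority (≥27).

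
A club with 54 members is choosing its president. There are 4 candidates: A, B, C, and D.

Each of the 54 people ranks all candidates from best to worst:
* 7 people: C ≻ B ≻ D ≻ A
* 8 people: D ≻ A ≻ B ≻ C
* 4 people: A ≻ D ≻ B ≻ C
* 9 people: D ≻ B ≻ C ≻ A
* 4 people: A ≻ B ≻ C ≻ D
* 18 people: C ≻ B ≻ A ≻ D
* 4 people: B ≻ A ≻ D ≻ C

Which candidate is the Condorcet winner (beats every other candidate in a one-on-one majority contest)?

B vs A: 38–16
B vs C: 29–25
B vs D: 33–21
B beats every other candidate.

B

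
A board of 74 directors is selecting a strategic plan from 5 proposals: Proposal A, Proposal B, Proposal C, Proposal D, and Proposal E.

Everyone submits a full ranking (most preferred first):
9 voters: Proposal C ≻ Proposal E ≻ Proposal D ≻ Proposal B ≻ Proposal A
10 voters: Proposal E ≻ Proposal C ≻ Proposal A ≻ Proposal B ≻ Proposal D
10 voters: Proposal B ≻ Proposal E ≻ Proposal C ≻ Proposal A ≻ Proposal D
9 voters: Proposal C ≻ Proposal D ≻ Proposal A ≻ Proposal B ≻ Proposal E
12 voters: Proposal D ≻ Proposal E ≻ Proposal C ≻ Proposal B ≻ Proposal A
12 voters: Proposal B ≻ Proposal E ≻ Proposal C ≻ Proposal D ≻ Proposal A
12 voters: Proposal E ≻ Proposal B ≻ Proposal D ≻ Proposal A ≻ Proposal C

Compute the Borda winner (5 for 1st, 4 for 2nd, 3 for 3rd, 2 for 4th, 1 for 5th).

Proposal A: 9×1 + 10×3 + 10×2 + 9×3 + 12×1 + 12×1 + 12×2 = 134
Proposal B: 9×2 + 10×2 + 10×5 + 9×2 + 12×2 + 12×5 + 12×4 = 238
Proposal C: 9×5 + 10×4 + 10×3 + 9×5 + 12×3 + 12×3 + 12×1 = 244
Proposal D: 9×3 + 10×1 + 10×1 + 9×4 + 12×5 + 12×2 + 12×3 = 203
Proposal E: 9×4 + 10×5 + 10×4 + 9×1 + 12×4 + 12×4 + 12×5 = 291

Proposal E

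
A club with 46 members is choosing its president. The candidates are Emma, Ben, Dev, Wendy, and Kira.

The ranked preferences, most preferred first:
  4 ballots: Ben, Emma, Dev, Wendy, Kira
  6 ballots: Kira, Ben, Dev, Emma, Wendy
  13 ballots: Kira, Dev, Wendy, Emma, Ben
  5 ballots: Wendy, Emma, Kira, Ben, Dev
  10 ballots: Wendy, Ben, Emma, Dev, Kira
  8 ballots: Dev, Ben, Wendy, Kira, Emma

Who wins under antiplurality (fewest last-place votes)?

Last-place votes: Emma 8, Ben 13, Dev 5, Wendy 6, Kira 14.

Dev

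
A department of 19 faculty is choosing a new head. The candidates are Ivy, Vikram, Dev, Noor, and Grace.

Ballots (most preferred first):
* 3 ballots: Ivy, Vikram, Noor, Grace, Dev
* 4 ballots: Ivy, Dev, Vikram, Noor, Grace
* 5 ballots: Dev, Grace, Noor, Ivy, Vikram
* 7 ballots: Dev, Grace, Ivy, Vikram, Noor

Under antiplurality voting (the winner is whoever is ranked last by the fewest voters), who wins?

Ivy

Last-place votes: Ivy 0, Vikram 5, Dev 3, Noor 7, Grace 4.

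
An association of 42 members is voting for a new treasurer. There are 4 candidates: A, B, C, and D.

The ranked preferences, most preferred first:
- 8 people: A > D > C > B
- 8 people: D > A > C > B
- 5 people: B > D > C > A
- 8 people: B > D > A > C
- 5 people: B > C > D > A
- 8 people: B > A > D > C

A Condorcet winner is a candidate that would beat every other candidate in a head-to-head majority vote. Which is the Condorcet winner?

B

B vs A: 26–16
B vs C: 26–16
B vs D: 26–16
B beats every other candidate.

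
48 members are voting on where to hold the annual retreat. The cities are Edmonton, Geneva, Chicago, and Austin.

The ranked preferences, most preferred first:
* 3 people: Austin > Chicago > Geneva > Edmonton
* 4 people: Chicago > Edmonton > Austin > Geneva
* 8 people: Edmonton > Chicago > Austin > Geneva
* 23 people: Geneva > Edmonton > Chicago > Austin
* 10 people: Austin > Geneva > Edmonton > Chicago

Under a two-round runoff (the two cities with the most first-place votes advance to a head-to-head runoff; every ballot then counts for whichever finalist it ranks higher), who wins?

Austin

Round 1 first-place votes: Edmonton 8, Geneva 23, Chicago 4, Austin 13. Geneva and Austin advance.
Runoff: Geneva is ranked above Austin on 23 ballots, Austin above Geneva on 25.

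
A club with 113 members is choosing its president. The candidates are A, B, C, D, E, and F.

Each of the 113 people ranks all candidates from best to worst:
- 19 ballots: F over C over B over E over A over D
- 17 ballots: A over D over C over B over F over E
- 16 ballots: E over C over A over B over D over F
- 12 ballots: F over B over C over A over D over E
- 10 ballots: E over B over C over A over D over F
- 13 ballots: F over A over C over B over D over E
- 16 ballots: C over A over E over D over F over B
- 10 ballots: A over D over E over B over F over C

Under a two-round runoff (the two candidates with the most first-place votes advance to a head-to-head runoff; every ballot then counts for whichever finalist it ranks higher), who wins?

Round 1 first-place votes: A 27, B 0, C 16, D 0, E 26, F 44. F and A advance.
Runoff: F is ranked above A on 44 ballots, A above F on 69.

A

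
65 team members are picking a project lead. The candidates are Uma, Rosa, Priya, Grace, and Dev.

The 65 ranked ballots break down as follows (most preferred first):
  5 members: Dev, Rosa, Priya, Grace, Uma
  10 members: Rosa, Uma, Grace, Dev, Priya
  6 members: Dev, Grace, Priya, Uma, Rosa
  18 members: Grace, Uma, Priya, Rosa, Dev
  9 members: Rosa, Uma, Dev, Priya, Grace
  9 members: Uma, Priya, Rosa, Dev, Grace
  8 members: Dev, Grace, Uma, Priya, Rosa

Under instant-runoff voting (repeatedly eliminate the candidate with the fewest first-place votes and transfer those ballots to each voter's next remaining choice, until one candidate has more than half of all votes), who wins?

Rosa

Round 1: Uma 9, Rosa 19, Priya 0, Grace 18, Dev 19. Priya eliminated.
Round 2: Uma 9, Rosa 19, Grace 18, Dev 19. Uma eliminated.
Round 3: Rosa 28, Grace 18, Dev 19. Grace eliminated.
Round 4: Rosa 46, Dev 19. Rosa has a majority (≥33).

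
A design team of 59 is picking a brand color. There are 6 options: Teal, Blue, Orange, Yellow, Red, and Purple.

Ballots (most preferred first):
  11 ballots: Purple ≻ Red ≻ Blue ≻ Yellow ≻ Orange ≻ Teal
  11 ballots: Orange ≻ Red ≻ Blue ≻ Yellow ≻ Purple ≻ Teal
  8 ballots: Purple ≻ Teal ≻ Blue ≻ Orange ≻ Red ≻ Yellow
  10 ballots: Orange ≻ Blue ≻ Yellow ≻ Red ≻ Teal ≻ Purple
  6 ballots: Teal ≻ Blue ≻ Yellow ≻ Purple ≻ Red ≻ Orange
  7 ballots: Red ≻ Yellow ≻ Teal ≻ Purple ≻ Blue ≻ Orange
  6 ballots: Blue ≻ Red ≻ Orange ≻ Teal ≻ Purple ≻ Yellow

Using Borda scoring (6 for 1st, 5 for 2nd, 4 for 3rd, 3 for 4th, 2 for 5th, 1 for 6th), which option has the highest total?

Teal: 11×1 + 11×1 + 8×5 + 10×2 + 6×6 + 7×4 + 6×3 = 164
Blue: 11×4 + 11×4 + 8×4 + 10×5 + 6×5 + 7×2 + 6×6 = 250
Orange: 11×2 + 11×6 + 8×3 + 10×6 + 6×1 + 7×1 + 6×4 = 209
Yellow: 11×3 + 11×3 + 8×1 + 10×4 + 6×4 + 7×5 + 6×1 = 179
Red: 11×5 + 11×5 + 8×2 + 10×3 + 6×2 + 7×6 + 6×5 = 240
Purple: 11×6 + 11×2 + 8×6 + 10×1 + 6×3 + 7×3 + 6×2 = 197

Blue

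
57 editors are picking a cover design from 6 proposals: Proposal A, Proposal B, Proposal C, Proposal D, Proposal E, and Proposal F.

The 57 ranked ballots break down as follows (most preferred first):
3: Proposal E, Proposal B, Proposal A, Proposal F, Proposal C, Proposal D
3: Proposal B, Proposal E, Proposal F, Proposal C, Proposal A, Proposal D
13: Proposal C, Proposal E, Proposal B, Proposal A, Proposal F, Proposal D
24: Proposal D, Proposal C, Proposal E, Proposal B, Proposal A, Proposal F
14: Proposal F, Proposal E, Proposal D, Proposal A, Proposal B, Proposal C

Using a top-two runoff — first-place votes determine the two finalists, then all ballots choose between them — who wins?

Proposal F

Round 1 first-place votes: Proposal A 0, Proposal B 3, Proposal C 13, Proposal D 24, Proposal E 3, Proposal F 14. Proposal D and Proposal F advance.
Runoff: Proposal D is ranked above Proposal F on 24 ballots, Proposal F above Proposal D on 33.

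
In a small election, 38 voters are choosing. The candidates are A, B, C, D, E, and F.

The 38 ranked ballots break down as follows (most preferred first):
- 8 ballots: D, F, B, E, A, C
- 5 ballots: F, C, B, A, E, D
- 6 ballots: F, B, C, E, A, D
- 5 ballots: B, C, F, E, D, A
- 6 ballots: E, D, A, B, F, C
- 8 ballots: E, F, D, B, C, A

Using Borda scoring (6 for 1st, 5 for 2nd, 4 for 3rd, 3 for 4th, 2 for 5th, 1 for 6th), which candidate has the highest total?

F

A: 8×2 + 5×3 + 6×2 + 5×1 + 6×4 + 8×1 = 80
B: 8×4 + 5×4 + 6×5 + 5×6 + 6×3 + 8×3 = 154
C: 8×1 + 5×5 + 6×4 + 5×5 + 6×1 + 8×2 = 104
D: 8×6 + 5×1 + 6×1 + 5×2 + 6×5 + 8×4 = 131
E: 8×3 + 5×2 + 6×3 + 5×3 + 6×6 + 8×6 = 151
F: 8×5 + 5×6 + 6×6 + 5×4 + 6×2 + 8×5 = 178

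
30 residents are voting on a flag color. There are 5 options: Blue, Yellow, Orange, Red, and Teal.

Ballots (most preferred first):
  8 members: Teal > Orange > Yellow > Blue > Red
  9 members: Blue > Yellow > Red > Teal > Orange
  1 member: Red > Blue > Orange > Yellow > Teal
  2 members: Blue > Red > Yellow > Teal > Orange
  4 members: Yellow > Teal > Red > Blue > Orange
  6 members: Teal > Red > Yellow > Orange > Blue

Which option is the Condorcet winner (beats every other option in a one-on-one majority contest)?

Yellow

Yellow vs Blue: 18–12
Yellow vs Orange: 21–9
Yellow vs Red: 21–9
Yellow vs Teal: 16–14
Yellow beats every other option.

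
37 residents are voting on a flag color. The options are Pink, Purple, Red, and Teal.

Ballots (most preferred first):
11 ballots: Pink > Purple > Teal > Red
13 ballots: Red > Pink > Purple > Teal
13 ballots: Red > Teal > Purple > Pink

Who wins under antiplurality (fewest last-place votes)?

Last-place votes: Pink 13, Purple 0, Red 11, Teal 13.

Purple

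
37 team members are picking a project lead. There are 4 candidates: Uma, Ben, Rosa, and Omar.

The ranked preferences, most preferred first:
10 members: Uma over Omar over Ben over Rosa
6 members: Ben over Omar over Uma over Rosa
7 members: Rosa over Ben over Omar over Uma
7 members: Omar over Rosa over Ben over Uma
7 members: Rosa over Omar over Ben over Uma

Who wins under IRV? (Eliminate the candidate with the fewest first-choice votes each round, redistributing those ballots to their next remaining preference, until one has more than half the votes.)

Omar

Round 1: Uma 10, Ben 6, Rosa 14, Omar 7. Ben eliminated.
Round 2: Uma 10, Rosa 14, Omar 13. Uma eliminated.
Round 3: Rosa 14, Omar 23. Omar has a majority (≥19).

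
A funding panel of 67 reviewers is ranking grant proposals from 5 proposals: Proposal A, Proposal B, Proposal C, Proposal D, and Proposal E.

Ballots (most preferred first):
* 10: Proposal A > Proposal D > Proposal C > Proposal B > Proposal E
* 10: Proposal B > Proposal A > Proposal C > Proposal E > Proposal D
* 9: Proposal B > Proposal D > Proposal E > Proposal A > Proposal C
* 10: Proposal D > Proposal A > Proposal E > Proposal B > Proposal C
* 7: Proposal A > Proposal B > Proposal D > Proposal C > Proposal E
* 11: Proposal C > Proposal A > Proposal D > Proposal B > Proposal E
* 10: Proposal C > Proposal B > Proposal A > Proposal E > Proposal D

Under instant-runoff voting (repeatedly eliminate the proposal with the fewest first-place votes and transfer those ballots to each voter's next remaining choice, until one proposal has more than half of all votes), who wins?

Round 1: Proposal A 17, Proposal B 19, Proposal C 21, Proposal D 10, Proposal E 0. Proposal E eliminated.
Round 2: Proposal A 17, Proposal B 19, Proposal C 21, Proposal D 10. Proposal D eliminated.
Round 3: Proposal A 27, Proposal B 19, Proposal C 21. Proposal B eliminated.
Round 4: Proposal A 46, Proposal C 21. Proposal A has a majority (≥34).

Proposal A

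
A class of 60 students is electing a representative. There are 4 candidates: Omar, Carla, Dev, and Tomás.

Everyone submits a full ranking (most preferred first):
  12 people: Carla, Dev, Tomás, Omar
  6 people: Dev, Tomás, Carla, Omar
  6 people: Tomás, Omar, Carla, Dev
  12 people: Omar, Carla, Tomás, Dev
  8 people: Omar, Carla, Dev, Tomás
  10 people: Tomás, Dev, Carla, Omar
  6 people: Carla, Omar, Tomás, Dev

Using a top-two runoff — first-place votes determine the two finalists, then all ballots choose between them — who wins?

Round 1 first-place votes: Omar 20, Carla 18, Dev 6, Tomás 16. Omar and Carla advance.
Runoff: Omar is ranked above Carla on 26 ballots, Carla above Omar on 34.

Carla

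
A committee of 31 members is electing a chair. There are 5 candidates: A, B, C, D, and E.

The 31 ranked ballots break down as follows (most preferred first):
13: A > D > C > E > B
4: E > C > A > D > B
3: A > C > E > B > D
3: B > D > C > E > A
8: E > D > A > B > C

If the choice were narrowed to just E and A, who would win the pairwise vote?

A

E is ranked above A on 15 ballots; A above E on 16.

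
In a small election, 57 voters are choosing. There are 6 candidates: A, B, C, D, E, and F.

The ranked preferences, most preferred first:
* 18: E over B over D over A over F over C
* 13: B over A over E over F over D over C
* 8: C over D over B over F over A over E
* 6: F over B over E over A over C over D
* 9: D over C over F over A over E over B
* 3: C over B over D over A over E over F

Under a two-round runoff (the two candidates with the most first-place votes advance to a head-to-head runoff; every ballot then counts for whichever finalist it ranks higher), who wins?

Round 1 first-place votes: A 0, B 13, C 11, D 9, E 18, F 6. E and B advance.
Runoff: E is ranked above B on 27 ballots, B above E on 30.

B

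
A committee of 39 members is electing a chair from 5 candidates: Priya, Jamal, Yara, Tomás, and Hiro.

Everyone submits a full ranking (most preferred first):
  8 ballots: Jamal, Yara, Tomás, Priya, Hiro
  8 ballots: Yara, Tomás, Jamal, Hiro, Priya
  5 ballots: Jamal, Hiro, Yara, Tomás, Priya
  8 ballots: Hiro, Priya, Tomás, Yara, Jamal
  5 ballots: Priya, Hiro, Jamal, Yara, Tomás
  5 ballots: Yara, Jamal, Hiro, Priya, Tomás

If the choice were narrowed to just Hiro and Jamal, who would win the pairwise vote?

Jamal

Hiro is ranked above Jamal on 13 ballots; Jamal above Hiro on 26.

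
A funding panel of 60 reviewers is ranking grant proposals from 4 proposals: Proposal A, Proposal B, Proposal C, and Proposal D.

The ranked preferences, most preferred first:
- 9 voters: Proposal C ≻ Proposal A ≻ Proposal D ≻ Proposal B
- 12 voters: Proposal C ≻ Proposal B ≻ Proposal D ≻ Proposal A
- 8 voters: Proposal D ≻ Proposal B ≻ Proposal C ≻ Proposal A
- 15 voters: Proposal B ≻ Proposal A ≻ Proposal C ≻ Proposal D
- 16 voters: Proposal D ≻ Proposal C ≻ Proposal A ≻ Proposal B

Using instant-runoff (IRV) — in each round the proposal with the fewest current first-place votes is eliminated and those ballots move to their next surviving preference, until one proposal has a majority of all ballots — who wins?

Round 1: Proposal A 0, Proposal B 15, Proposal C 21, Proposal D 24. Proposal A eliminated.
Round 2: Proposal B 15, Proposal C 21, Proposal D 24. Proposal B eliminated.
Round 3: Proposal C 36, Proposal D 24. Proposal C has a majority (≥31).

Proposal C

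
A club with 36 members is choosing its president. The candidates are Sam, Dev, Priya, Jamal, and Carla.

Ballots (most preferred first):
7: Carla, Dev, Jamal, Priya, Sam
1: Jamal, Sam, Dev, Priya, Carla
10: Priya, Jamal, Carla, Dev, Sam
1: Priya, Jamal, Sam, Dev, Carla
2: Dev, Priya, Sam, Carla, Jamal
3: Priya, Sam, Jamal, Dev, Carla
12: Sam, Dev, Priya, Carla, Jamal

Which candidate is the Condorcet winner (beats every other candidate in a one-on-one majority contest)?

Dev

Dev vs Sam: 19–17
Dev vs Priya: 22–14
Dev vs Jamal: 21–15
Dev vs Carla: 19–17
Dev beats every other candidate.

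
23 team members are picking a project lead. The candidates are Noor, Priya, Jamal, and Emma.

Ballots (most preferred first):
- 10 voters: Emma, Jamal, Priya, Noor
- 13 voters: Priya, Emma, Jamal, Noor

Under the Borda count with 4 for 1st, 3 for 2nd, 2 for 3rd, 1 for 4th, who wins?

Noor: 10×1 + 13×1 = 23
Priya: 10×2 + 13×4 = 72
Jamal: 10×3 + 13×2 = 56
Emma: 10×4 + 13×3 = 79

Emma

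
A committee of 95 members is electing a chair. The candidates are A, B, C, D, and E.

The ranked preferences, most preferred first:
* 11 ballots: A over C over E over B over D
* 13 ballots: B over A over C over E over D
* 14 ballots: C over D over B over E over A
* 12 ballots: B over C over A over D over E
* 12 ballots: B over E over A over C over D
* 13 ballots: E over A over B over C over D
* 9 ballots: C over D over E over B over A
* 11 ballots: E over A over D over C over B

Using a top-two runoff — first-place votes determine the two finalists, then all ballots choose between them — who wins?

B

Round 1 first-place votes: A 11, B 37, C 23, D 0, E 24. B and E advance.
Runoff: B is ranked above E on 51 ballots, E above B on 44.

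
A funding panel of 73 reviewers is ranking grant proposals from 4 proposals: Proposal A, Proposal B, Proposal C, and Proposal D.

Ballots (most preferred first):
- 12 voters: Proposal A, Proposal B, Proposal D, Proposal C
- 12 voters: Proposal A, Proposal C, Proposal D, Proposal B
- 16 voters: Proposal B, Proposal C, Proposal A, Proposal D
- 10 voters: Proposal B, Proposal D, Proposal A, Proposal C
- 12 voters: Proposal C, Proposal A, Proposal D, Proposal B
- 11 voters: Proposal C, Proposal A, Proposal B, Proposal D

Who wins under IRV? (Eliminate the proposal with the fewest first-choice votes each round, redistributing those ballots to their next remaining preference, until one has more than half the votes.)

Round 1: Proposal A 24, Proposal B 26, Proposal C 23, Proposal D 0. Proposal D eliminated.
Round 2: Proposal A 24, Proposal B 26, Proposal C 23. Proposal C eliminated.
Round 3: Proposal A 47, Proposal B 26. Proposal A has a majority (≥37).

Proposal A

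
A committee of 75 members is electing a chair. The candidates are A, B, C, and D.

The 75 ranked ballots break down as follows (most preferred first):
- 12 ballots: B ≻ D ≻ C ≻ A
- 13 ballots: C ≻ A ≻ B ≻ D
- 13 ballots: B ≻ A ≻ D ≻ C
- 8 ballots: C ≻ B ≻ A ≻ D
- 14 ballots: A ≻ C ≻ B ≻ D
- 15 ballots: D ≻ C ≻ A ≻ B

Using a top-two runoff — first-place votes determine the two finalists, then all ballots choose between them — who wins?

C

Round 1 first-place votes: A 14, B 25, C 21, D 15. B and C advance.
Runoff: B is ranked above C on 25 ballots, C above B on 50.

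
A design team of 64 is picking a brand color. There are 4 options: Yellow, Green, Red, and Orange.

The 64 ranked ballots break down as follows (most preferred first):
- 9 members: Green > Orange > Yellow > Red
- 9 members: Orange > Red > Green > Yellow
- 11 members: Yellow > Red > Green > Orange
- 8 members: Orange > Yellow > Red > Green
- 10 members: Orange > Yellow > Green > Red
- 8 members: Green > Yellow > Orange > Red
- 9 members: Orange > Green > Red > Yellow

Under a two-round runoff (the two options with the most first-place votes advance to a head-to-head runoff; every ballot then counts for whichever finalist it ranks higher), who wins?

Orange

Round 1 first-place votes: Yellow 11, Green 17, Red 0, Orange 36. Orange and Green advance.
Runoff: Orange is ranked above Green on 36 ballots, Green above Orange on 28.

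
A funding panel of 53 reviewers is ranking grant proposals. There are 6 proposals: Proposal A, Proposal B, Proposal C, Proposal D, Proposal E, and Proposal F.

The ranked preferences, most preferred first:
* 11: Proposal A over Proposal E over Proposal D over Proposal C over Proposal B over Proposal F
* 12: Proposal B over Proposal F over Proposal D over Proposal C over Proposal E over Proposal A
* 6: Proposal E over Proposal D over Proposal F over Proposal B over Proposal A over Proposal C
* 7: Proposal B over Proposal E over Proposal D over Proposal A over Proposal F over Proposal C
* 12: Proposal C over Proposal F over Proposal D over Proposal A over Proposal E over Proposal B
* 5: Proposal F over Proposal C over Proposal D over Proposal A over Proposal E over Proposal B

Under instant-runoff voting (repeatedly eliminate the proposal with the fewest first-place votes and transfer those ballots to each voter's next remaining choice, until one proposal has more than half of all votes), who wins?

Round 1: Proposal A 11, Proposal B 19, Proposal C 12, Proposal D 0, Proposal E 6, Proposal F 5. Proposal D eliminated.
Round 2: Proposal A 11, Proposal B 19, Proposal C 12, Proposal E 6, Proposal F 5. Proposal F eliminated.
Round 3: Proposal A 11, Proposal B 19, Proposal C 17, Proposal E 6. Proposal E eliminated.
Round 4: Proposal A 11, Proposal B 25, Proposal C 17. Proposal A eliminated.
Round 5: Proposal B 25, Proposal C 28. Proposal C has a majority (≥27).

Proposal C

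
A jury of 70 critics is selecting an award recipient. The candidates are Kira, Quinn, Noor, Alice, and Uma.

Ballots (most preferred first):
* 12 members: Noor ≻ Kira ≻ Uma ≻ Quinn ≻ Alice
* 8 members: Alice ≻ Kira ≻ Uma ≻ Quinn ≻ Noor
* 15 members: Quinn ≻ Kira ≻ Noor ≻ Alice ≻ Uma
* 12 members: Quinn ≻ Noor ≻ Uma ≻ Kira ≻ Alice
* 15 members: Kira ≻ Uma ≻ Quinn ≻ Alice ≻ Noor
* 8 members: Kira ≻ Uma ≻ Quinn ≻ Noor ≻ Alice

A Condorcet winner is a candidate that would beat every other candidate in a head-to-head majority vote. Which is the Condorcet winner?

Kira

Kira vs Quinn: 43–27
Kira vs Noor: 46–24
Kira vs Alice: 62–8
Kira vs Uma: 58–12
Kira beats every other candidate.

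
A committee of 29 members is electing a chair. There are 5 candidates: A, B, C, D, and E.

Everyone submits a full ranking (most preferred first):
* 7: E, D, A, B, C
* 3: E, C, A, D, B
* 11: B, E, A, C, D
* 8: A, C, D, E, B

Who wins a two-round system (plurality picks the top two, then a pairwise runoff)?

Round 1 first-place votes: A 8, B 11, C 0, D 0, E 10. B and E advance.
Runoff: B is ranked above E on 11 ballots, E above B on 18.

E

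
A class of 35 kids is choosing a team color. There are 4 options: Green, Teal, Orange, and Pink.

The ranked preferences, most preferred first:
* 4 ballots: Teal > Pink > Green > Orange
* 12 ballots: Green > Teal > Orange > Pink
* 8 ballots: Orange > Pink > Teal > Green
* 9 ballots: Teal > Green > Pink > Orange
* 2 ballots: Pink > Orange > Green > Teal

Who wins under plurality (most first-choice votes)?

Teal

First-place votes: Green 12, Teal 13, Orange 8, Pink 2.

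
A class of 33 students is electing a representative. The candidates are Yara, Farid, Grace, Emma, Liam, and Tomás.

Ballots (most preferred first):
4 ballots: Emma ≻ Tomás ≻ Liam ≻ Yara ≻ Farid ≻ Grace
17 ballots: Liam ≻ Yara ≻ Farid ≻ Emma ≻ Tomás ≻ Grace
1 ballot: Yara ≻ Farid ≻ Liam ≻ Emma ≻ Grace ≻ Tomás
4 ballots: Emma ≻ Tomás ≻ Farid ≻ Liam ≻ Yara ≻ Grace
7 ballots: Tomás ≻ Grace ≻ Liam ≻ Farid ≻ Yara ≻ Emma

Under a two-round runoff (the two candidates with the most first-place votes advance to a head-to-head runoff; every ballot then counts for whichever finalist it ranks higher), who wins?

Liam

Round 1 first-place votes: Yara 1, Farid 0, Grace 0, Emma 8, Liam 17, Tomás 7. Liam and Emma advance.
Runoff: Liam is ranked above Emma on 25 ballots, Emma above Liam on 8.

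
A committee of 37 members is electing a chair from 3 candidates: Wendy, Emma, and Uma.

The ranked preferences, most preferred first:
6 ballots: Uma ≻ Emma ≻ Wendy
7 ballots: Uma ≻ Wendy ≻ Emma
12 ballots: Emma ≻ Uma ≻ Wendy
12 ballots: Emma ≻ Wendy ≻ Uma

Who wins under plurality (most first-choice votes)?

First-place votes: Wendy 0, Emma 24, Uma 13.

Emma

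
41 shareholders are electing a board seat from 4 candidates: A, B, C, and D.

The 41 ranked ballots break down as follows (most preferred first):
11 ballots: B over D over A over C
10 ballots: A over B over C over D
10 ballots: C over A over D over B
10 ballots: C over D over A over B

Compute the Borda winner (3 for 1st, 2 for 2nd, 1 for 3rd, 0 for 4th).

A

A: 11×1 + 10×3 + 10×2 + 10×1 = 71
B: 11×3 + 10×2 + 10×0 + 10×0 = 53
C: 11×0 + 10×1 + 10×3 + 10×3 = 70
D: 11×2 + 10×0 + 10×1 + 10×2 = 52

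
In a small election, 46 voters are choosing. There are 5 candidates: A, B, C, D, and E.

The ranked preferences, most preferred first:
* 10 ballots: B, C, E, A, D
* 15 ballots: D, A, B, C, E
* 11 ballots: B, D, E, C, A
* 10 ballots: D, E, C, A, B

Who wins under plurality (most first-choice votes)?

D

First-place votes: A 0, B 21, C 0, D 25, E 0.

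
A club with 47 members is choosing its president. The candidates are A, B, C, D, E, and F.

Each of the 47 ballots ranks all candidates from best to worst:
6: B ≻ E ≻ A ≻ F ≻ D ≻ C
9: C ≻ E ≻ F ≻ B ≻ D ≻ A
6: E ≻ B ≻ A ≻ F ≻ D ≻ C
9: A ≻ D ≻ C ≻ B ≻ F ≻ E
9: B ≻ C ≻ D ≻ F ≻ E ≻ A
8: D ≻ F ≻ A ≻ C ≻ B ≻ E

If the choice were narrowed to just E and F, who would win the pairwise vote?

F

E is ranked above F on 21 ballots; F above E on 26.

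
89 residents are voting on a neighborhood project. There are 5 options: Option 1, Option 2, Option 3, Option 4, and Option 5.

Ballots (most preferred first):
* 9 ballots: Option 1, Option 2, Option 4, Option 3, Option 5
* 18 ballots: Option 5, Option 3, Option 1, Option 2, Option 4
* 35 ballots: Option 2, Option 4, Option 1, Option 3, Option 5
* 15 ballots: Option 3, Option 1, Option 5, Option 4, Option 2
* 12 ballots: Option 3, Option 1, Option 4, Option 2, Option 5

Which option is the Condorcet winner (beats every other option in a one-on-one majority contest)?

Option 3 vs Option 1: 45–44
Option 3 vs Option 2: 45–44
Option 3 vs Option 4: 45–44
Option 3 vs Option 5: 71–18
Option 3 beats every other option.

Option 3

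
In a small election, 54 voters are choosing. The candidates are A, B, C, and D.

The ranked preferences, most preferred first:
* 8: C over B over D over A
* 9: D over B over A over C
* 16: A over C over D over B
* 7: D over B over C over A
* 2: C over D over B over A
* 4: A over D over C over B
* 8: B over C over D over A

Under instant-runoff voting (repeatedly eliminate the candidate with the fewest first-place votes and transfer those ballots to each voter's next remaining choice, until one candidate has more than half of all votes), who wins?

A

Round 1: A 20, B 8, C 10, D 16. B eliminated.
Round 2: A 20, C 18, D 16. D eliminated.
Round 3: A 29, C 25. A has a majority (≥28).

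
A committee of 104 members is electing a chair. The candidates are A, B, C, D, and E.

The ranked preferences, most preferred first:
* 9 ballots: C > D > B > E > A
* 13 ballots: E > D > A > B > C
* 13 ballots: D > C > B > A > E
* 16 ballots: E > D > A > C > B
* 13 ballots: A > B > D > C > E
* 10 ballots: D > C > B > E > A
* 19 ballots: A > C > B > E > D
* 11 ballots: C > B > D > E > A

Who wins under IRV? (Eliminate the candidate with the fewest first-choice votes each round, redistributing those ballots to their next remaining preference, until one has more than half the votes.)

Round 1: A 32, B 0, C 20, D 23, E 29. B eliminated.
Round 2: A 32, C 20, D 23, E 29. C eliminated.
Round 3: A 32, D 43, E 29. E eliminated.
Round 4: A 32, D 72. D has a majority (≥53).

D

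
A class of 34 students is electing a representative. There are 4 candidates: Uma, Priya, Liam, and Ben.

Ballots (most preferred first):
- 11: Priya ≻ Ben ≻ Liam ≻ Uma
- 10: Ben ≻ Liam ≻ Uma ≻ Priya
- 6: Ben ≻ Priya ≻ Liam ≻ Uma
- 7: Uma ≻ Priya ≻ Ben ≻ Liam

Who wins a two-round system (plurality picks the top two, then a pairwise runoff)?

Round 1 first-place votes: Uma 7, Priya 11, Liam 0, Ben 16. Ben and Priya advance.
Runoff: Ben is ranked above Priya on 16 ballots, Priya above Ben on 18.

Priya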